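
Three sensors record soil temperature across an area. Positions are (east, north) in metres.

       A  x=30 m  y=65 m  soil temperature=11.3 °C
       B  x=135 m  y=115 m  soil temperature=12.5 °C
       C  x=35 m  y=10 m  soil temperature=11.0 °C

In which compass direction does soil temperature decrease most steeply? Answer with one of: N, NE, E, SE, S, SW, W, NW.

Differences from A: to B (Δx, Δy, Δh) = (105, 50, +1.2); to C = (5, -55, -0.3).
Determinant of the coordinate differences = 105·(-55) − 5·50 = -6025.
∂T/∂x = [(+1.2)·(-55) − (-0.3)·50] / -6025 = +0.008465
∂T/∂y = [105·(-0.3) − 5·(+1.2)] / -6025 = +0.006224
Steepest decrease is along −∇f = (-0.008465 E, -0.006224 N) → southwest.

SW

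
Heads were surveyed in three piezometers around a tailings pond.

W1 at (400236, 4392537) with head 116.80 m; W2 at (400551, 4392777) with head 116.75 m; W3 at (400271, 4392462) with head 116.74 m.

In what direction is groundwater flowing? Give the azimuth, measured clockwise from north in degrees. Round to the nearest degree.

With h = a·x + b·y + c and W1 as origin, the differences give:
  315·a + 240·b = -0.05
  35·a + (-75)·b = -0.06
Eliminate b (×(-75) and ×240, subtract): -32025·a = 18.150 → a = ∂h/∂x = -0.0005667
Back-substitute: b = ∂h/∂y = +0.0005355.
Flow direction (−∇h) has components (+0.0005667 E, -0.0005355 N).
Azimuth = atan2(E, N) = atan2(+0.0005667, -0.0005355) = 133.4° ≈ 133°.

133°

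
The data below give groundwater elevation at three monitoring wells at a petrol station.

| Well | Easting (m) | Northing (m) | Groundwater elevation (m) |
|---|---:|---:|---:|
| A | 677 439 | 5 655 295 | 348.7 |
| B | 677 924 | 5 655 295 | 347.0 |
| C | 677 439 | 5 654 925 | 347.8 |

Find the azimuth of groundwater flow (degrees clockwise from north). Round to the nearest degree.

∂h/∂x = (347.0 − 348.7) / (677924 − 677439) = -0.003505
∂h/∂y = (347.8 − 348.7) / (5654925 − 5655295) = +0.002432
Flow direction (−∇h) has components (+0.003505 E, -0.002432 N).
Azimuth = atan2(E, N) = atan2(+0.003505, -0.002432) = 124.8° ≈ 125°.

125°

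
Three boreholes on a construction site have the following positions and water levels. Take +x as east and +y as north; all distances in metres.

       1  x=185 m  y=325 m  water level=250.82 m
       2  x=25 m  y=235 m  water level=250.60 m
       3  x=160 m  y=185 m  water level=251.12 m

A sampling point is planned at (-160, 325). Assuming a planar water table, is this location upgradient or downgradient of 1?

downgradient

Taking 1 as reference: 2−1 = (-160, -90, -0.22); 3−1 = (-25, -140, +0.30).
Solve a·Δx + b·Δy = Δh: det = (-160)·(-140) − (-25)·(-90) = 20150.
∂h/∂x = [(-0.22)·(-140) − (+0.30)·(-90)] / 20150 = +0.002868
∂h/∂y = [(-160)·(+0.30) − (-25)·(-0.22)] / 20150 = -0.002655
Head at (-160, 325) = 250.82 + (+0.002868)·(-345) + (-0.002655)·(0) = 249.83 m.
That is lower than the 250.82 m at 1, so the point is downgradient.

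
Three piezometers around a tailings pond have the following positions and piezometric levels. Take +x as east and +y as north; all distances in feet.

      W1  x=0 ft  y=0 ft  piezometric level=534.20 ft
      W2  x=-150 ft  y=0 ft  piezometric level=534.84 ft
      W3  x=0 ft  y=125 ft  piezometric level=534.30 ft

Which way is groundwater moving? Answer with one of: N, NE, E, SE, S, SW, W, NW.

∂h/∂x = (534.84 − 534.20) / (-150 − 0) = -0.004267
∂h/∂y = (534.30 − 534.20) / (125 − 0) = +0.0008000
Flow = −∇h = (+0.004267 east, -0.0008000 north), which points east.

E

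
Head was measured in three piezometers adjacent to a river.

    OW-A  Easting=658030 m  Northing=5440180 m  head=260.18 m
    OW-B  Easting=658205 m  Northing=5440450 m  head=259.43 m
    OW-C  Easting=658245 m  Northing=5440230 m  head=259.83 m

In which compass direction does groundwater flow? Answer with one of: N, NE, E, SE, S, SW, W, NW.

NE

With h = a·x + b·y + c and OW-A as origin, the differences give:
  175·a + 270·b = -0.75
  215·a + 50·b = -0.35
Eliminate b (×50 and ×270, subtract): -49300·a = 57.000 → a = ∂h/∂x = -0.001156
Back-substitute: b = ∂h/∂y = -0.002028.
Flow = −∇h = (+0.001156 east, +0.002028 north), which points northeast.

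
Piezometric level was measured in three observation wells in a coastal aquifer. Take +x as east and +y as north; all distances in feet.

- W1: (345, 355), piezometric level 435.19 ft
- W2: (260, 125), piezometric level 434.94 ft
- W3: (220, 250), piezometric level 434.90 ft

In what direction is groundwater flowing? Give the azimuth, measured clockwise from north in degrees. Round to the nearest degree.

Taking W1 as reference: W2−W1 = (-85, -230, -0.25); W3−W1 = (-125, -105, -0.29).
Determinant of the coordinate differences = (-85)·(-105) − (-125)·(-230) = -19825.
∂h/∂x = [(-0.25)·(-105) − (-0.29)·(-230)] / -19825 = +0.002040
∂h/∂y = [(-85)·(-0.29) − (-125)·(-0.25)] / -19825 = +0.0003329
Flow direction (−∇h) has components (-0.002040 E, -0.0003329 N).
Azimuth = atan2(E, N) = atan2(-0.002040, -0.0003329) = 260.7° ≈ 261°.

261°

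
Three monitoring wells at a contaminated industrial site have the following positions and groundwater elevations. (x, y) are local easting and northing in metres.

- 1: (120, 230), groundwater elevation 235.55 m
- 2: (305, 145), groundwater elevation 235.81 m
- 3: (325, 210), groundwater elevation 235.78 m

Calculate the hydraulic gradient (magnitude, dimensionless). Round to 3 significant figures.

Differences from 1: to 2 (Δx, Δy, Δh) = (185, -85, +0.26); to 3 = (205, -20, +0.23).
Determinant of the coordinate differences = 185·(-20) − 205·(-85) = 13725.
∂h/∂x = [(+0.26)·(-20) − (+0.23)·(-85)] / 13725 = +0.001046
∂h/∂y = [185·(+0.23) − 205·(+0.26)] / 13725 = -0.0007832
|∇h| = √(0.001046² + -0.0007832²) = 0.001307

0.00131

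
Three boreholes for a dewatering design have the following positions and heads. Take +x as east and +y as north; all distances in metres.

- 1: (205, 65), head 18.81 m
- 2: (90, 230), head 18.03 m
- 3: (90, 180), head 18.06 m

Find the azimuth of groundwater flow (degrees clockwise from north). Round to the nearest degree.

With h = a·x + b·y + c and 1 as origin, the differences give:
  (-115)·a + 165·b = -0.78
  (-115)·a + 115·b = -0.75
Eliminate b (×115 and ×165, subtract): 5750·a = 34.050 → a = ∂h/∂x = +0.005922
Back-substitute: b = ∂h/∂y = -0.0006000.
Flow direction (−∇h) has components (-0.005922 E, +0.0006000 N).
Azimuth = atan2(E, N) = atan2(-0.005922, +0.0006000) = 275.8° ≈ 276°.

276°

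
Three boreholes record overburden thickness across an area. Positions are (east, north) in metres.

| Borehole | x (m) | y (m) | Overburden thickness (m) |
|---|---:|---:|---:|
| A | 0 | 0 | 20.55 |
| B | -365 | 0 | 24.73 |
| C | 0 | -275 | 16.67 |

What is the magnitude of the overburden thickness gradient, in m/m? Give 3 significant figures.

0.0182 m/m

∂d/∂x = (24.73 − 20.55) / (-365 − 0) = -0.01145
∂d/∂y = (16.67 − 20.55) / (-275 − 0) = +0.01411
|∇f| = √(-0.01145² + 0.01411²) = 0.01817 m/m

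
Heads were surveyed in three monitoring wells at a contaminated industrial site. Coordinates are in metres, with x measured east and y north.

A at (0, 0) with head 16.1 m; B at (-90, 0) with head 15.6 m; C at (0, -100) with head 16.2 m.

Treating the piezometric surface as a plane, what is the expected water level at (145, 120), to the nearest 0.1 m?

∂h/∂x = (15.6 − 16.1) / (-90 − 0) = +0.005556
∂h/∂y = (16.2 − 16.1) / (-100 − 0) = -0.0010000
h(145, 120) = 16.1 + (+0.005556)·(145) + (-0.0010000)·(120) = 16.1 +0.806 -0.120 = 16.786 m.

16.8 m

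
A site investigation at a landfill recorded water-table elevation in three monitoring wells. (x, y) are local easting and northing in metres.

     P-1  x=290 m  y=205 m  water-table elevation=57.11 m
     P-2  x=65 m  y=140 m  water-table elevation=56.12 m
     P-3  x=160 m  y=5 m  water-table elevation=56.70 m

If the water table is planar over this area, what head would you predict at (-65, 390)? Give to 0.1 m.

Three-point gradient (reference P-1): Δ to P-2 = (-225, -65, -0.99), Δ to P-3 = (-130, -200, -0.41).
∂h/∂x = +0.004688, ∂h/∂y = -0.0009973 (det = 36550).
h(-65, 390) = 57.11 + (+0.004688)·(-355) + (-0.0009973)·(185) = 57.11 -1.664 -0.184 = 55.261 m.

55.3 m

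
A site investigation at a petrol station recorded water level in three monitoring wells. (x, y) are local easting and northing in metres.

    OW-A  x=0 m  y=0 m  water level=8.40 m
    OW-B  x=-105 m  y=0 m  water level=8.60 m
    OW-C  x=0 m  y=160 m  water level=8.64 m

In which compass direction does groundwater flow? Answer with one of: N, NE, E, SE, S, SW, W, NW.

SE

∂h/∂x = (8.60 − 8.40) / (-105 − 0) = -0.001905
∂h/∂y = (8.64 − 8.40) / (160 − 0) = +0.001500
Flow = −∇h = (+0.001905 east, -0.001500 north), which points southeast.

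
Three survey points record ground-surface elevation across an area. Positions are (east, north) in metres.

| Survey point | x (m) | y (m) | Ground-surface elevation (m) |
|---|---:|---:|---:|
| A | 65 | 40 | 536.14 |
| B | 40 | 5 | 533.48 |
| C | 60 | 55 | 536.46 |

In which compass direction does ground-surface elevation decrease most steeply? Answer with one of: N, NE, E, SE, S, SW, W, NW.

SW

With z = a·x + b·y + c and A as origin, the differences give:
  (-25)·a + (-35)·b = -2.66
  (-5)·a + 15·b = +0.32
Eliminate b (×15 and ×(-35), subtract): -550·a = -28.700 → a = ∂z/∂x = +0.05218
Back-substitute: b = ∂z/∂y = +0.03873.
Steepest decrease is along −∇f = (-0.05218 E, -0.03873 N) → southwest.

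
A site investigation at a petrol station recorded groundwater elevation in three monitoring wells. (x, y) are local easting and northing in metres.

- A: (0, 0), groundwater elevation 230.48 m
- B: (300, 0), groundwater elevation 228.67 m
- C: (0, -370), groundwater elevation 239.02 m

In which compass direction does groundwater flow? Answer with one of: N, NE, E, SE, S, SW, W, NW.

∂h/∂x = (228.67 − 230.48) / (300 − 0) = -0.006033
∂h/∂y = (239.02 − 230.48) / (-370 − 0) = -0.02308
Flow = −∇h = (+0.006033 east, +0.02308 north), which points north.

N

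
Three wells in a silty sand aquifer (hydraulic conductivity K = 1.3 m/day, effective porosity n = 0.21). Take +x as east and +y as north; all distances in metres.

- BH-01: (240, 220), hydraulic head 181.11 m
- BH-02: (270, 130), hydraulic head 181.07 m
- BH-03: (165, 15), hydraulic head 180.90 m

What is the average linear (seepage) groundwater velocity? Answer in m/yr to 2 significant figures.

2.5 m/yr

With h = a·x + b·y + c and BH-01 as origin, the differences give:
  30·a + (-90)·b = -0.04
  (-75)·a + (-205)·b = -0.21
Eliminate b (×(-205) and ×(-90), subtract): -12900·a = -10.700 → a = ∂h/∂x = +0.0008295
Back-substitute: b = ∂h/∂y = +0.0007209.
|∇h| = √(0.0008295² + 0.0007209²) = 0.001099
Seepage velocity v = K·i/n = 1.3 × 0.001099 / 0.21 = 0.006803 m/day = 2.485 m/yr.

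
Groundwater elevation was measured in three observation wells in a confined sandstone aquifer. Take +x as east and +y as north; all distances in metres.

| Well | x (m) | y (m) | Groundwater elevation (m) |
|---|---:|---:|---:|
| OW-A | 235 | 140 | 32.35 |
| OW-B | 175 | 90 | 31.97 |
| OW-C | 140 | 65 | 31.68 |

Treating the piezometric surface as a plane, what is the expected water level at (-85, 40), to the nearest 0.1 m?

27.6 m

With h = a·x + b·y + c and OW-A as origin, the differences give:
  (-60)·a + (-50)·b = -0.38
  (-95)·a + (-75)·b = -0.67
Eliminate b (×(-75) and ×(-50), subtract): -250·a = -5.000 → a = ∂h/∂x = +0.02000
Back-substitute: b = ∂h/∂y = -0.01640.
h(-85, 40) = 32.35 + (+0.02000)·(-320) + (-0.01640)·(-100) = 32.35 -6.400 +1.640 = 27.590 m.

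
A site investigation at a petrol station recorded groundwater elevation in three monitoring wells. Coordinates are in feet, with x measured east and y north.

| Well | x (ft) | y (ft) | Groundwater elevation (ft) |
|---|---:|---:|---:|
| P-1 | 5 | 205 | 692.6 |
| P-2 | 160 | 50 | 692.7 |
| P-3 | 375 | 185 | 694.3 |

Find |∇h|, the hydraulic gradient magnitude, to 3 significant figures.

With h = a·x + b·y + c and P-1 as origin, the differences give:
  155·a + (-155)·b = +0.1
  370·a + (-20)·b = +1.7
Eliminate b (×(-20) and ×(-155), subtract): 54250·a = 261.50 → a = ∂h/∂x = +0.004820
Back-substitute: b = ∂h/∂y = +0.004175.
|∇h| = √(0.004820² + 0.004175²) = 0.006377

0.00638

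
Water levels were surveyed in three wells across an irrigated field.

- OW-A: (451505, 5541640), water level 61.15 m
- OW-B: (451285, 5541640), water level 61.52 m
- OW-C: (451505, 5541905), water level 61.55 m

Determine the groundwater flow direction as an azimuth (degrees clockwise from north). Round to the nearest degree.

∂h/∂x = (61.52 − 61.15) / (451285 − 451505) = -0.001682
∂h/∂y = (61.55 − 61.15) / (5541905 − 5541640) = +0.001509
Flow direction (−∇h) has components (+0.001682 E, -0.001509 N).
Azimuth = atan2(E, N) = atan2(+0.001682, -0.001509) = 131.9° ≈ 132°.

132°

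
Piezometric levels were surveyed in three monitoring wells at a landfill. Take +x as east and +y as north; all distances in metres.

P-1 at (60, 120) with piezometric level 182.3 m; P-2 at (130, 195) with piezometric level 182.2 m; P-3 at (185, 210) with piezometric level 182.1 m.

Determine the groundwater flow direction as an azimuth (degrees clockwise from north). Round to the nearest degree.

104°

With h = a·x + b·y + c and P-1 as origin, the differences give:
  70·a + 75·b = -0.1
  125·a + 90·b = -0.2
Eliminate b (×90 and ×75, subtract): -3075·a = 6.00 → a = ∂h/∂x = -0.001951
Back-substitute: b = ∂h/∂y = +0.0004878.
Flow direction (−∇h) has components (+0.001951 E, -0.0004878 N).
Azimuth = atan2(E, N) = atan2(+0.001951, -0.0004878) = 104.0° ≈ 104°.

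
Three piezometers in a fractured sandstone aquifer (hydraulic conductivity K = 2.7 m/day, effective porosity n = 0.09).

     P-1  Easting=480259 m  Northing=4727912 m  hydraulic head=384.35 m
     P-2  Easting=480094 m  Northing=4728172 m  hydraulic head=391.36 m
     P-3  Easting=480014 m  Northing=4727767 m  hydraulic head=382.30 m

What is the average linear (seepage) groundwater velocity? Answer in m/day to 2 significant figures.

Differences from P-1: to P-2 (Δx, Δy, Δh) = (-165, 260, +7.01); to P-3 = (-245, -145, -2.05).
Determinant of the coordinate differences = (-165)·(-145) − (-245)·260 = 87625.
∂h/∂x = [(+7.01)·(-145) − (-2.05)·260] / 87625 = -0.005517
∂h/∂y = [(-165)·(-2.05) − (-245)·(+7.01)] / 87625 = +0.02346
|∇h| = √(-0.005517² + 0.02346²) = 0.0241
Seepage velocity v = K·i/n = 2.7 × 0.0241 / 0.09 = 0.723 m/day.

0.72 m/day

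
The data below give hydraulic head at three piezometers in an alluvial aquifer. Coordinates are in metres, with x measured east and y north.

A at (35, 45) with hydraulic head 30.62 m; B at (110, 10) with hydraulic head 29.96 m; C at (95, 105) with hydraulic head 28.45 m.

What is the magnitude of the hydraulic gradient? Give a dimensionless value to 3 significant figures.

Taking A as reference: B−A = (75, -35, -0.66); C−A = (60, 60, -2.17).
Determinant of the coordinate differences = 75·60 − 60·(-35) = 6600.
∂h/∂x = [(-0.66)·60 − (-2.17)·(-35)] / 6600 = -0.01751
∂h/∂y = [75·(-2.17) − 60·(-0.66)] / 6600 = -0.01866
|∇h| = √(-0.01751² + -0.01866²) = 0.02559

0.0256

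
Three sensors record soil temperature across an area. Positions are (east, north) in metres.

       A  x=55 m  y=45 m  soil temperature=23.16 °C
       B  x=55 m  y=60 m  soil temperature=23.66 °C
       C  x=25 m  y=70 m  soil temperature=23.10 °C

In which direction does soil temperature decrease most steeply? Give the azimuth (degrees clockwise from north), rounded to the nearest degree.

Taking A as reference: B−A = (0, 15, +0.50); C−A = (-30, 25, -0.06).
Solve a·Δx + b·Δy = ΔT: det = 0·25 − (-30)·15 = 450.
∂T/∂x = [(+0.50)·25 − (-0.06)·15] / 450 = +0.02978
∂T/∂y = [0·(-0.06) − (-30)·(+0.50)] / 450 = +0.03333
Steepest decrease is along −∇f: components (-0.02978 E, -0.03333 N).
Azimuth = atan2(-0.02978, -0.03333) = 221.8° ≈ 222°.

222°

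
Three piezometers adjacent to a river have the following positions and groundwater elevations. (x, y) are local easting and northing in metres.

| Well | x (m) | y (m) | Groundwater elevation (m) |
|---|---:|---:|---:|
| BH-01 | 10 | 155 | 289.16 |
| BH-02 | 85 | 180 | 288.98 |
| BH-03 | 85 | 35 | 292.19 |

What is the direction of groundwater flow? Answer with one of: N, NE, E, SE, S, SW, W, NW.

N

With h = a·x + b·y + c and BH-01 as origin, the differences give:
  75·a + 25·b = -0.18
  75·a + (-120)·b = +3.03
Eliminate b (×(-120) and ×25, subtract): -10875·a = -54.150 → a = ∂h/∂x = +0.004979
Back-substitute: b = ∂h/∂y = -0.02214.
Flow = −∇h = (-0.004979 east, +0.02214 north), which points north.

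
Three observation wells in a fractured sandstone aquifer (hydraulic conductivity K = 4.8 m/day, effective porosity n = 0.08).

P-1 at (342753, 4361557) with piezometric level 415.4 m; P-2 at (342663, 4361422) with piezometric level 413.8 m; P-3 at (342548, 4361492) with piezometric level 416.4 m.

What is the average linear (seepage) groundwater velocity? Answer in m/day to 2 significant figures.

1.3 m/day

Taking P-1 as reference: P-2−P-1 = (-90, -135, -1.6); P-3−P-1 = (-205, -65, +1.0).
Solve a·Δx + b·Δy = Δh: det = (-90)·(-65) − (-205)·(-135) = -21825.
∂h/∂x = [(-1.6)·(-65) − (+1.0)·(-135)] / -21825 = -0.01095
∂h/∂y = [(-90)·(+1.0) − (-205)·(-1.6)] / -21825 = +0.01915
|∇h| = √(-0.01095² + 0.01915²) = 0.02206
Seepage velocity v = K·i/n = 4.8 × 0.02206 / 0.08 = 1.324 m/day.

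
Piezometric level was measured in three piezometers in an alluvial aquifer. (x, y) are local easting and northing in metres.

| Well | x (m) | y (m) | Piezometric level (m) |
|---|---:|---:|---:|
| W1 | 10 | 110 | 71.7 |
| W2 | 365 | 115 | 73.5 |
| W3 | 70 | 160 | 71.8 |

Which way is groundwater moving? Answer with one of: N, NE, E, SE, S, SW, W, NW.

NW

Taking W1 as reference: W2−W1 = (355, 5, +1.8); W3−W1 = (60, 50, +0.1).
Solve a·Δx + b·Δy = Δh: det = 355·50 − 60·5 = 17450.
∂h/∂x = [(+1.8)·50 − (+0.1)·5] / 17450 = +0.005129
∂h/∂y = [355·(+0.1) − 60·(+1.8)] / 17450 = -0.004155
Flow = −∇h = (-0.005129 east, +0.004155 north), which points northwest.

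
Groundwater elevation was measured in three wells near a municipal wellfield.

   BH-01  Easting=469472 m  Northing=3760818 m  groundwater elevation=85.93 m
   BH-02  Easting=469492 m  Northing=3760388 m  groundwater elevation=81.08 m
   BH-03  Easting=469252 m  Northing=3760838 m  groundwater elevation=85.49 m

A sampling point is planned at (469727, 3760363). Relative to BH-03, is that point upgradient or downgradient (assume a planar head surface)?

downgradient

Taking BH-01 as reference: BH-02−BH-01 = (20, -430, -4.85); BH-03−BH-01 = (-220, 20, -0.44).
Solve a·Δx + b·Δy = Δh: det = 20·20 − (-220)·(-430) = -94200.
∂h/∂x = [(-4.85)·20 − (-0.44)·(-430)] / -94200 = +0.003038
∂h/∂y = [20·(-0.44) − (-220)·(-4.85)] / -94200 = +0.01142
Head at (469727, 3760363) = 85.93 + (+0.003038)·(255) + (+0.01142)·(-455) = 81.51 m.
That is lower than the 85.49 m at BH-03, so the point is downgradient.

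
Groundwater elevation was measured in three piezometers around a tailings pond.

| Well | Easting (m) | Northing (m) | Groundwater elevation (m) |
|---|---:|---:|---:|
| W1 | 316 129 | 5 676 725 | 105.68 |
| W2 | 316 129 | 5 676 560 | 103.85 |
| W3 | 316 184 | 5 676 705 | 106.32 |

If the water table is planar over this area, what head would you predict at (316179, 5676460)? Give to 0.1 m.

103.5 m

Three-point gradient (reference W1): Δ to W2 = (0, -165, -1.83), Δ to W3 = (55, -20, +0.64).
∂h/∂x = +0.01567, ∂h/∂y = +0.01109 (det = 9075).
h(316179, 5676460) = 105.68 + (+0.01567)·(50) + (+0.01109)·(-265) = 105.68 +0.783 -2.939 = 103.524 m.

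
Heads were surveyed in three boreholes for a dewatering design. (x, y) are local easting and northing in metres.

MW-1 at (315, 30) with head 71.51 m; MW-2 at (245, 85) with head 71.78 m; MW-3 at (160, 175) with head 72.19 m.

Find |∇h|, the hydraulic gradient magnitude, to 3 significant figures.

0.00370

With h = a·x + b·y + c and MW-1 as origin, the differences give:
  (-70)·a + 55·b = +0.27
  (-155)·a + 145·b = +0.68
Eliminate b (×145 and ×55, subtract): -1625·a = 1.750 → a = ∂h/∂x = -0.001077
Back-substitute: b = ∂h/∂y = +0.003538.
|∇h| = √(-0.001077² + 0.003538²) = 0.003698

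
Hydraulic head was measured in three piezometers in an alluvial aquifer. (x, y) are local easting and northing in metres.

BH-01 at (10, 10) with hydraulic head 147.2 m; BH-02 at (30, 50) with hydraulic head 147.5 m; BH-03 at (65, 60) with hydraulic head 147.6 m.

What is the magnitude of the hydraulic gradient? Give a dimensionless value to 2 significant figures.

Taking BH-01 as reference: BH-02−BH-01 = (20, 40, +0.3); BH-03−BH-01 = (55, 50, +0.4).
Determinant of the coordinate differences = 20·50 − 55·40 = -1200.
∂h/∂x = [(+0.3)·50 − (+0.4)·40] / -1200 = +0.0008333
∂h/∂y = [20·(+0.4) − 55·(+0.3)] / -1200 = +0.007083
|∇h| = √(0.0008333² + 0.007083²) = 0.007132

0.0071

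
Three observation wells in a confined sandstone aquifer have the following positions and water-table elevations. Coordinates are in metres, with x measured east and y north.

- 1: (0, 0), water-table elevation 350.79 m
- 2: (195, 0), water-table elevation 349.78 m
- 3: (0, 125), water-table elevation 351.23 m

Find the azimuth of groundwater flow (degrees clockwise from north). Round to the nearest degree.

∂h/∂x = (349.78 − 350.79) / (195 − 0) = -0.005179
∂h/∂y = (351.23 − 350.79) / (125 − 0) = +0.003520
Flow direction (−∇h) has components (+0.005179 E, -0.003520 N).
Azimuth = atan2(E, N) = atan2(+0.005179, -0.003520) = 124.2° ≈ 124°.

124°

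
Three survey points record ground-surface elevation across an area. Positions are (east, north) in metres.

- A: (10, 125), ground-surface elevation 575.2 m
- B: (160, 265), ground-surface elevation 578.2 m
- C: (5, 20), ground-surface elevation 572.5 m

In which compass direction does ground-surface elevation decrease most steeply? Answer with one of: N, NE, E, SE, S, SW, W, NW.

S

Three-point gradient (reference A): Δ to B = (150, 140, +3.0), Δ to C = (-5, -105, -2.7).
∂z/∂x = -0.004186, ∂z/∂y = +0.02591 (det = -15050).
Steepest decrease is along −∇f = (+0.004186 E, -0.02591 N) → south.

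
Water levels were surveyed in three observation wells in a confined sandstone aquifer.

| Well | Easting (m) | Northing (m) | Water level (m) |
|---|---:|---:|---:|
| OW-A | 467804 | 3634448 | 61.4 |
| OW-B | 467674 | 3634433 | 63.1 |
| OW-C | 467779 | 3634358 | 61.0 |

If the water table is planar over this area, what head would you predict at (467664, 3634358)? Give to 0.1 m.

With h = a·x + b·y + c and OW-A as origin, the differences give:
  (-130)·a + (-15)·b = +1.7
  (-25)·a + (-90)·b = -0.4
Eliminate b (×(-90) and ×(-15), subtract): 11325·a = -159.00 → a = ∂h/∂x = -0.01404
Back-substitute: b = ∂h/∂y = +0.008344.
h(467664, 3634358) = 61.4 + (-0.01404)·(-140) + (+0.008344)·(-90) = 61.4 +1.966 -0.751 = 62.615 m.

62.6 m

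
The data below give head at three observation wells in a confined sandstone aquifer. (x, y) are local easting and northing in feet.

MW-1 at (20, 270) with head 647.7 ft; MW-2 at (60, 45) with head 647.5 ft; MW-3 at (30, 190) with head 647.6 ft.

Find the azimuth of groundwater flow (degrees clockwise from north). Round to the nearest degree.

253°

Taking MW-1 as reference: MW-2−MW-1 = (40, -225, -0.2); MW-3−MW-1 = (10, -80, -0.1).
Solve a·Δx + b·Δy = Δh: det = 40·(-80) − 10·(-225) = -950.
∂h/∂x = [(-0.2)·(-80) − (-0.1)·(-225)] / -950 = +0.006842
∂h/∂y = [40·(-0.1) − 10·(-0.2)] / -950 = +0.002105
Flow direction (−∇h) has components (-0.006842 E, -0.002105 N).
Azimuth = atan2(E, N) = atan2(-0.006842, -0.002105) = 252.9° ≈ 253°.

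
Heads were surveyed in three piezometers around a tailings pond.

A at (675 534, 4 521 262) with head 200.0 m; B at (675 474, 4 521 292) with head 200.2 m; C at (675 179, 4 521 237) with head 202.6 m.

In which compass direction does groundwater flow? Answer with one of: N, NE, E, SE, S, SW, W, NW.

Taking A as reference: B−A = (-60, 30, +0.2); C−A = (-355, -25, +2.6).
Solve a·Δx + b·Δy = Δh: det = (-60)·(-25) − (-355)·30 = 12150.
∂h/∂x = [(+0.2)·(-25) − (+2.6)·30] / 12150 = -0.006831
∂h/∂y = [(-60)·(+2.6) − (-355)·(+0.2)] / 12150 = -0.006996
Flow = −∇h = (+0.006831 east, +0.006996 north), which points northeast.

NE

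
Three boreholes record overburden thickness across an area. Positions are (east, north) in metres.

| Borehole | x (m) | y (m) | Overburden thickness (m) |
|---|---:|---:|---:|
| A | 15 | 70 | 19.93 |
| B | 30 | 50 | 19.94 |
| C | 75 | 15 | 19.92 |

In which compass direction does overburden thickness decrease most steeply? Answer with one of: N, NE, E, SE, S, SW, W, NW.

NE

With d = a·x + b·y + c and A as origin, the differences give:
  15·a + (-20)·b = +0.01
  60·a + (-55)·b = -0.01
Eliminate b (×(-55) and ×(-20), subtract): 375·a = -0.750 → a = ∂d/∂x = -0.002000
Back-substitute: b = ∂d/∂y = -0.002000.
Steepest decrease is along −∇f = (+0.002000 E, +0.002000 N) → northeast.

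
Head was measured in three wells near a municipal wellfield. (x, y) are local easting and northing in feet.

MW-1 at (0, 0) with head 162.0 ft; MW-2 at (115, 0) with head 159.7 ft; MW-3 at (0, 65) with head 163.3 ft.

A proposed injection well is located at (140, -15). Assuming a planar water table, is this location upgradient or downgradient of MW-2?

∂h/∂x = (159.7 − 162.0) / (115 − 0) = -0.02000
∂h/∂y = (163.3 − 162.0) / (65 − 0) = +0.02000
Head at (140, -15) = 162.0 + (-0.02000)·(140) + (+0.02000)·(-15) = 158.90 ft.
That is lower than the 159.7 ft at MW-2, so the point is downgradient.

downgradient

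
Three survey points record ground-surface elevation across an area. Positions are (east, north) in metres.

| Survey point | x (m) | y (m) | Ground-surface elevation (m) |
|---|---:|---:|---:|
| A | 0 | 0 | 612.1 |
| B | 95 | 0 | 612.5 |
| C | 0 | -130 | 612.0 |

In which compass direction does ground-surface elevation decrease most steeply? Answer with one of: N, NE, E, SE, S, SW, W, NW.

∂z/∂x = (612.5 − 612.1) / (95 − 0) = +0.004211
∂z/∂y = (612.0 − 612.1) / (-130 − 0) = +0.0007692
Steepest decrease is along −∇f = (-0.004211 E, -0.0007692 N) → west.

W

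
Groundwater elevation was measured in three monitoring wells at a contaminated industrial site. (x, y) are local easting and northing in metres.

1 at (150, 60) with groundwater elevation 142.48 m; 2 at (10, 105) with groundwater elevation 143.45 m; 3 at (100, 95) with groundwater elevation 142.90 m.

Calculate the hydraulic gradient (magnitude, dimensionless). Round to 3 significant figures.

Three-point gradient (reference 1): Δ to 2 = (-140, 45, +0.97), Δ to 3 = (-50, 35, +0.42).
∂h/∂x = -0.005679, ∂h/∂y = +0.003887 (det = -2650).
|∇h| = √(-0.005679² + 0.003887²) = 0.006882

0.00688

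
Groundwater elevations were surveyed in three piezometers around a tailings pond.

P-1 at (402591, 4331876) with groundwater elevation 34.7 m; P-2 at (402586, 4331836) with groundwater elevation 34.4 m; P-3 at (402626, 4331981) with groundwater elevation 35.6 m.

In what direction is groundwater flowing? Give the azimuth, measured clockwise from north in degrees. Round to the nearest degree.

217°

With h = a·x + b·y + c and P-1 as origin, the differences give:
  (-5)·a + (-40)·b = -0.3
  35·a + 105·b = +0.9
Eliminate b (×105 and ×(-40), subtract): 875·a = 4.50 → a = ∂h/∂x = +0.005143
Back-substitute: b = ∂h/∂y = +0.006857.
Flow direction (−∇h) has components (-0.005143 E, -0.006857 N).
Azimuth = atan2(E, N) = atan2(-0.005143, -0.006857) = 216.9° ≈ 217°.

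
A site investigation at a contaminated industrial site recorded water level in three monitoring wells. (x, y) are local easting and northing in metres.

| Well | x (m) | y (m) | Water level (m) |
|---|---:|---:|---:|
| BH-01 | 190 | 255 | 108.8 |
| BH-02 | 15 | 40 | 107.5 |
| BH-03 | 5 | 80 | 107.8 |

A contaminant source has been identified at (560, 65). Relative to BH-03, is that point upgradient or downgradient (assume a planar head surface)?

With h = a·x + b·y + c and BH-01 as origin, the differences give:
  (-175)·a + (-215)·b = -1.3
  (-185)·a + (-175)·b = -1.0
Eliminate b (×(-175) and ×(-215), subtract): -9150·a = 12.50 → a = ∂h/∂x = -0.001366
Back-substitute: b = ∂h/∂y = +0.007158.
Head at (560, 65) = 108.8 + (-0.001366)·(370) + (+0.007158)·(-190) = 106.93 m.
That is lower than the 107.8 m at BH-03, so the point is downgradient.

downgradient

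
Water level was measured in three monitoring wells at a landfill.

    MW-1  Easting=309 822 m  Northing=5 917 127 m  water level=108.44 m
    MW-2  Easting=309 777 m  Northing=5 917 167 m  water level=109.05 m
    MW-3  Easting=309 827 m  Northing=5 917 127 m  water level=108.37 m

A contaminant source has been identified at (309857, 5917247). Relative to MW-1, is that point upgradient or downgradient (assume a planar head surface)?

With h = a·x + b·y + c and MW-1 as origin, the differences give:
  (-45)·a + 40·b = +0.61
  5·a + 0·b = -0.07
Eliminate b (×0 and ×40, subtract): -200·a = 2.800 → a = ∂h/∂x = -0.01400
Back-substitute: b = ∂h/∂y = -0.0005000.
Head at (309857, 5917247) = 108.44 + (-0.01400)·(35) + (-0.0005000)·(120) = 107.89 m.
That is lower than the 108.44 m at MW-1, so the point is downgradient.

downgradient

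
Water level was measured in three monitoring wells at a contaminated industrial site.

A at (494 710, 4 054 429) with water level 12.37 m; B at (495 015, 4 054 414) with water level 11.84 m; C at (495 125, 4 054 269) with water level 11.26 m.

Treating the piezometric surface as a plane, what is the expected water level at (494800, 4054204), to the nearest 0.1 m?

Taking A as reference: B−A = (305, -15, -0.53); C−A = (415, -160, -1.11).
Solve a·Δx + b·Δy = Δh: det = 305·(-160) − 415·(-15) = -42575.
∂h/∂x = [(-0.53)·(-160) − (-1.11)·(-15)] / -42575 = -0.001601
∂h/∂y = [305·(-1.11) − 415·(-0.53)] / -42575 = +0.002786
h(494800, 4054204) = 12.37 + (-0.001601)·(90) + (+0.002786)·(-225) = 12.37 -0.144 -0.627 = 11.599 m.

11.6 m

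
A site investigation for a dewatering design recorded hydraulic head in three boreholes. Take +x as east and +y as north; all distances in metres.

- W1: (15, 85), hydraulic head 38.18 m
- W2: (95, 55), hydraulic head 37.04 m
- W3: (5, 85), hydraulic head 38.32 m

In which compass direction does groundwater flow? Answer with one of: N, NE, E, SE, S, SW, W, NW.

E

Taking W1 as reference: W2−W1 = (80, -30, -1.14); W3−W1 = (-10, 0, +0.14).
Determinant of the coordinate differences = 80·0 − (-10)·(-30) = -300.
∂h/∂x = [(-1.14)·0 − (+0.14)·(-30)] / -300 = -0.01400
∂h/∂y = [80·(+0.14) − (-10)·(-1.14)] / -300 = +0.0006667
Flow = −∇h = (+0.01400 east, -0.0006667 north), which points east.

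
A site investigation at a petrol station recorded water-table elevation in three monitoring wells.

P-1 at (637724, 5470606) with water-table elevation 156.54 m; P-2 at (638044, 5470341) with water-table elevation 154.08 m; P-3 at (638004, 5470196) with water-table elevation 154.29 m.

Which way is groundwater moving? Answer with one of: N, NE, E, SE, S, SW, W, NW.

E

With h = a·x + b·y + c and P-1 as origin, the differences give:
  320·a + (-265)·b = -2.46
  280·a + (-410)·b = -2.25
Eliminate b (×(-410) and ×(-265), subtract): -57000·a = 412.350 → a = ∂h/∂x = -0.007234
Back-substitute: b = ∂h/∂y = +0.0005474.
Flow = −∇h = (+0.007234 east, -0.0005474 north), which points east.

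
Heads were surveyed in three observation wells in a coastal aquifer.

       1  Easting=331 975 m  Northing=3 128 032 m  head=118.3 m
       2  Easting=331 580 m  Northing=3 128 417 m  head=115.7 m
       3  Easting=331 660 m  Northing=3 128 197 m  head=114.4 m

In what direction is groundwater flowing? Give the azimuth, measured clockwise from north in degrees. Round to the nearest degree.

Taking 1 as reference: 2−1 = (-395, 385, -2.6); 3−1 = (-315, 165, -3.9).
Determinant of the coordinate differences = (-395)·165 − (-315)·385 = 56100.
∂h/∂x = [(-2.6)·165 − (-3.9)·385] / 56100 = +0.01912
∂h/∂y = [(-395)·(-3.9) − (-315)·(-2.6)] / 56100 = +0.01286
Flow direction (−∇h) has components (-0.01912 E, -0.01286 N).
Azimuth = atan2(E, N) = atan2(-0.01912, -0.01286) = 236.1° ≈ 236°.

236°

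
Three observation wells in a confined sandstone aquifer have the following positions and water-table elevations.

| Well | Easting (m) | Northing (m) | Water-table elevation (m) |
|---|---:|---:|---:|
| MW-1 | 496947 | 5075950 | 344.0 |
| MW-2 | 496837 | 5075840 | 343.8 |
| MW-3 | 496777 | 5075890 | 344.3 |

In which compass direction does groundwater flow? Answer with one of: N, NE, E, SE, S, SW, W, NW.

Taking MW-1 as reference: MW-2−MW-1 = (-110, -110, -0.2); MW-3−MW-1 = (-170, -60, +0.3).
Solve a·Δx + b·Δy = Δh: det = (-110)·(-60) − (-170)·(-110) = -12100.
∂h/∂x = [(-0.2)·(-60) − (+0.3)·(-110)] / -12100 = -0.003719
∂h/∂y = [(-110)·(+0.3) − (-170)·(-0.2)] / -12100 = +0.005537
Flow = −∇h = (+0.003719 east, -0.005537 north), which points southeast.

SE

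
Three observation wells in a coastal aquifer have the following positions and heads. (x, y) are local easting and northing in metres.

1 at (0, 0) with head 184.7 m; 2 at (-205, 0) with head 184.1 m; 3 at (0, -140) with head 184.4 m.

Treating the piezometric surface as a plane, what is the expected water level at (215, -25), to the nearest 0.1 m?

∂h/∂x = (184.1 − 184.7) / (-205 − 0) = +0.002927
∂h/∂y = (184.4 − 184.7) / (-140 − 0) = +0.002143
h(215, -25) = 184.7 + (+0.002927)·(215) + (+0.002143)·(-25) = 184.7 +0.629 -0.054 = 185.276 m.

185.3 m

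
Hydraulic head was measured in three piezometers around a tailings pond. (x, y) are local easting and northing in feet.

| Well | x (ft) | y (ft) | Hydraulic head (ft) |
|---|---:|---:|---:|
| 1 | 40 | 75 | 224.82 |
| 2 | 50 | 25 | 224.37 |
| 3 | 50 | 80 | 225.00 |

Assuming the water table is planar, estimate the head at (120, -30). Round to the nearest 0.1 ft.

With h = a·x + b·y + c and 1 as origin, the differences give:
  10·a + (-50)·b = -0.45
  10·a + 5·b = +0.18
Eliminate b (×5 and ×(-50), subtract): 550·a = 6.750 → a = ∂h/∂x = +0.01227
Back-substitute: b = ∂h/∂y = +0.01145.
h(120, -30) = 224.82 + (+0.01227)·(80) + (+0.01145)·(-105) = 224.82 +0.982 -1.203 = 224.599 ft.

224.6 ft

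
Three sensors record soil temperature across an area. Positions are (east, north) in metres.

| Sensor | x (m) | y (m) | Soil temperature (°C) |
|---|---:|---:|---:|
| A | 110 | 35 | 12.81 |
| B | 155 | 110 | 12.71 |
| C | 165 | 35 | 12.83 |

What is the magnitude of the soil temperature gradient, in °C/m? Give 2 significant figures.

Taking A as reference: B−A = (45, 75, -0.10); C−A = (55, 0, +0.02).
Solve a·Δx + b·Δy = ΔT: det = 45·0 − 55·75 = -4125.
∂T/∂x = [(-0.10)·0 − (+0.02)·75] / -4125 = +0.0003636
∂T/∂y = [45·(+0.02) − 55·(-0.10)] / -4125 = -0.001552
|∇f| = √(0.0003636² + -0.001552²) = 0.001594 °C/m

0.0016 °C/m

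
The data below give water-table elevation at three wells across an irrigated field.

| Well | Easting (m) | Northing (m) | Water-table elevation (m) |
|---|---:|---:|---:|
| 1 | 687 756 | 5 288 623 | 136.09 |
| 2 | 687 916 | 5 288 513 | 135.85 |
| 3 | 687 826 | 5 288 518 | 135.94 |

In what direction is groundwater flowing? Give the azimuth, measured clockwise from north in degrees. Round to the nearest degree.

130°

Taking 1 as reference: 2−1 = (160, -110, -0.24); 3−1 = (70, -105, -0.15).
Determinant of the coordinate differences = 160·(-105) − 70·(-110) = -9100.
∂h/∂x = [(-0.24)·(-105) − (-0.15)·(-110)] / -9100 = -0.0009560
∂h/∂y = [160·(-0.15) − 70·(-0.24)] / -9100 = +0.0007912
Flow direction (−∇h) has components (+0.0009560 E, -0.0007912 N).
Azimuth = atan2(E, N) = atan2(+0.0009560, -0.0007912) = 129.6° ≈ 130°.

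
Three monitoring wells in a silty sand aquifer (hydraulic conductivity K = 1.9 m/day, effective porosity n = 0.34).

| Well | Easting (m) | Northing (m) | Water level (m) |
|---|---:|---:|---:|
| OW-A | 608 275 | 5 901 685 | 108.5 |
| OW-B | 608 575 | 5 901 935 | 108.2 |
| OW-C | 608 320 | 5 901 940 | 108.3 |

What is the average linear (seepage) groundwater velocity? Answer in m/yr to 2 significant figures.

Taking OW-A as reference: OW-B−OW-A = (300, 250, -0.3); OW-C−OW-A = (45, 255, -0.2).
Solve a·Δx + b·Δy = Δh: det = 300·255 − 45·250 = 65250.
∂h/∂x = [(-0.3)·255 − (-0.2)·250] / 65250 = -0.0004061
∂h/∂y = [300·(-0.2) − 45·(-0.3)] / 65250 = -0.0007126
|∇h| = √(-0.0004061² + -0.0007126²) = 0.0008202
Seepage velocity v = K·i/n = 1.9 × 0.0008202 / 0.34 = 0.004583 m/day = 1.674 m/yr.

1.7 m/yr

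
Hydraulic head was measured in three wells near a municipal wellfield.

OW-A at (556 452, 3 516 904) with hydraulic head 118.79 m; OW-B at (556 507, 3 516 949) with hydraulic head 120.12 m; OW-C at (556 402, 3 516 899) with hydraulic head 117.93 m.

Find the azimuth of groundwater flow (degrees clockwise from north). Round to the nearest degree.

239°

With h = a·x + b·y + c and OW-A as origin, the differences give:
  55·a + 45·b = +1.33
  (-50)·a + (-5)·b = -0.86
Eliminate b (×(-5) and ×45, subtract): 1975·a = 32.050 → a = ∂h/∂x = +0.01623
Back-substitute: b = ∂h/∂y = +0.009722.
Flow direction (−∇h) has components (-0.01623 E, -0.009722 N).
Azimuth = atan2(E, N) = atan2(-0.01623, -0.009722) = 239.1° ≈ 239°.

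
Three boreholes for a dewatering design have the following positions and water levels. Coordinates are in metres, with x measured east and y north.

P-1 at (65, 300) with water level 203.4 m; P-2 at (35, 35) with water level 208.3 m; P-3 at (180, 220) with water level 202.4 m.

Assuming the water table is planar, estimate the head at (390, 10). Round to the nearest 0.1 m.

Three-point gradient (reference P-1): Δ to P-2 = (-30, -265, +4.9), Δ to P-3 = (115, -80, -1.0).
∂h/∂x = -0.01998, ∂h/∂y = -0.01623 (det = 32875).
h(390, 10) = 203.4 + (-0.01998)·(325) + (-0.01623)·(-290) = 203.4 -6.495 +4.706 = 201.611 m.

201.6 m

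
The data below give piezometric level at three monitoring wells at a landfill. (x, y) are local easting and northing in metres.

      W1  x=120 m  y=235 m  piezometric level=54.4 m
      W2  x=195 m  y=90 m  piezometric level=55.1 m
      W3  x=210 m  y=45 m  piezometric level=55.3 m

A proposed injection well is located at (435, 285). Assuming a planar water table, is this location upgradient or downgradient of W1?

upgradient

Differences from W1: to W2 (Δx, Δy, Δh) = (75, -145, +0.7); to W3 = (90, -190, +0.9).
Solve a·Δx + b·Δy = Δh: det = 75·(-190) − 90·(-145) = -1200.
∂h/∂x = [(+0.7)·(-190) − (+0.9)·(-145)] / -1200 = +0.002083
∂h/∂y = [75·(+0.9) − 90·(+0.7)] / -1200 = -0.003750
Head at (435, 285) = 54.4 + (+0.002083)·(315) + (-0.003750)·(50) = 54.87 m.
That is higher than the 54.4 m at W1, so the point is upgradient.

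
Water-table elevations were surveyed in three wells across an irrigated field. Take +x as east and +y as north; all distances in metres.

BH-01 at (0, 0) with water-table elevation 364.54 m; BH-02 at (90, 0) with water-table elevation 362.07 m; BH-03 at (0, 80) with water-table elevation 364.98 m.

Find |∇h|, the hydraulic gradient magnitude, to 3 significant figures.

∂h/∂x = (362.07 − 364.54) / (90 − 0) = -0.02744
∂h/∂y = (364.98 − 364.54) / (80 − 0) = +0.005500
|∇h| = √(-0.02744² + 0.005500²) = 0.02799

0.0280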